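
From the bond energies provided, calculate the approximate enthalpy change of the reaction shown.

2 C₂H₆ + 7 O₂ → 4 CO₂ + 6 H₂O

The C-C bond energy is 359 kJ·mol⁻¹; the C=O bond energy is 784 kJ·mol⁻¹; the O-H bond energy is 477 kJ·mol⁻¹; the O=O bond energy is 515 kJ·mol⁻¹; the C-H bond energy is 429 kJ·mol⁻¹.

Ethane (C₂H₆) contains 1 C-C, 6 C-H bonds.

Bonds broken (reactants):
  C-C: 2 × 359 = 718
  C-H: 12 × 429 = 5148
  O=O: 7 × 515 = 3605
  Σ(broken) = 9471 kJ
Bonds formed (products):
  C=O: 8 × 784 = 6272
  O-H: 12 × 477 = 5724
  Σ(formed) = 11996 kJ
ΔH = Σ(broken) − Σ(formed) = 9471 − 11996 = −2525 kJ

ΔH ≈ −2525 kJ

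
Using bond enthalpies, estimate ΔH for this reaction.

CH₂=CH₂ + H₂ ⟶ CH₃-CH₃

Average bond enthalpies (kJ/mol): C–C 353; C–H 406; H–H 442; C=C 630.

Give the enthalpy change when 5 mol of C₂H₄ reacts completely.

Bonds broken (reactants):
  C–H: 4 × 406 = 1624
  C=C: 1 × 630 = 630
  H–H: 1 × 442 = 442
  Σ(broken) = 2696 kJ
Bonds formed (products):
  C–C: 1 × 353 = 353
  C–H: 6 × 406 = 2436
  Σ(formed) = 2789 kJ
ΔH = Σ(broken) − Σ(formed) = 2696 − 2789 = −93 kJ
For 5× the reaction as written: 5 × (−93) = −465 kJ

ΔH = −465 kJ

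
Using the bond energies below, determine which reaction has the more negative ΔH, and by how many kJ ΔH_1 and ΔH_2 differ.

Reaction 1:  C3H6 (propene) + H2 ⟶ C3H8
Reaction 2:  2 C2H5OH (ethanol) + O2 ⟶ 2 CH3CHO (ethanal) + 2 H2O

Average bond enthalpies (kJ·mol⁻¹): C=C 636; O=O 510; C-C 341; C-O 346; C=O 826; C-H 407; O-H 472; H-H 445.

Reaction 1:
  Bonds broken (reactants):
    C-C: 1 × 341 = 341
    C-H: 6 × 407 = 2442
    C=C: 1 × 636 = 636
    H-H: 1 × 445 = 445
    Σ(broken) = 3864 kJ
  Bonds formed (products):
    C-C: 2 × 341 = 682
    C-H: 8 × 407 = 3256
    Σ(formed) = 3938 kJ
  ΔH_1 = 3864 − 3938 = −74 kJ
Reaction 2:
  Bonds broken (reactants):
    C-C: 2 × 341 = 682
    C-H: 10 × 407 = 4070
    C-O: 2 × 346 = 692
    O-H: 2 × 472 = 944
    O=O: 1 × 510 = 510
    Σ(broken) = 6898 kJ
  Bonds formed (products):
    C-C: 2 × 341 = 682
    C-H: 8 × 407 = 3256
    C=O: 2 × 826 = 1652
    O-H: 4 × 472 = 1888
    Σ(formed) = 7478 kJ
  ΔH_2 = 6898 − 7478 = −580 kJ
ΔH_1 − ΔH_2 = +506 kJ, so reaction 2 has the more negative ΔH; |ΔH_1 − ΔH_2| = 506 kJ.

Reaction 2, by 506 kJ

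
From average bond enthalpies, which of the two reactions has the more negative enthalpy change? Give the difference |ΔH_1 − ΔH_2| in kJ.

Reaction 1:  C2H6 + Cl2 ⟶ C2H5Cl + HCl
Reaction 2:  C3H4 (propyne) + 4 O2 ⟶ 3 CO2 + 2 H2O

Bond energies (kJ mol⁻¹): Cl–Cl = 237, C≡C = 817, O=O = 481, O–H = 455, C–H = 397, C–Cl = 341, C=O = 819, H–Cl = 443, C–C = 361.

Reaction 2, by 1894 kJ

Reaction 1:
  Bonds broken (reactants):
    C–C: 1 × 361 = 361
    C–H: 6 × 397 = 2382
    Cl–Cl: 1 × 237 = 237
    Σ(broken) = 2980 kJ
  Bonds formed (products):
    C–C: 1 × 361 = 361
    C–Cl: 1 × 341 = 341
    C–H: 5 × 397 = 1985
    H–Cl: 1 × 443 = 443
    Σ(formed) = 3130 kJ
  ΔH_1 = 2980 − 3130 = −150 kJ
Reaction 2:
  Bonds broken (reactants):
    C≡C: 1 × 817 = 817
    C–C: 1 × 361 = 361
    C–H: 4 × 397 = 1588
    O=O: 4 × 481 = 1924
    Σ(broken) = 4690 kJ
  Bonds formed (products):
    C=O: 6 × 819 = 4914
    O–H: 4 × 455 = 1820
    Σ(formed) = 6734 kJ
  ΔH_2 = 4690 − 6734 = −2044 kJ
ΔH_1 − ΔH_2 = +1894 kJ, so reaction 2 has the more negative ΔH; |ΔH_1 − ΔH_2| = 1894 kJ.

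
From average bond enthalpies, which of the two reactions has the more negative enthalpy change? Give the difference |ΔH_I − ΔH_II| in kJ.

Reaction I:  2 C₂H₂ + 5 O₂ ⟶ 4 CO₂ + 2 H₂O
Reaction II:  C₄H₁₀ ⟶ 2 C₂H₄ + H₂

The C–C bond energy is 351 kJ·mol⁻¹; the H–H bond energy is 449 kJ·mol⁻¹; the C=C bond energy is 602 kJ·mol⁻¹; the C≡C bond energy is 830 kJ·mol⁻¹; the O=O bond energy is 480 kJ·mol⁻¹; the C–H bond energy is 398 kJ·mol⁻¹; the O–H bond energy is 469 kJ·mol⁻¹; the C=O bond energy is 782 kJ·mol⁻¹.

Reaction I:
  Bonds broken (reactants):
    C≡C: 2 × 830 = 1660
    C–H: 4 × 398 = 1592
    O=O: 5 × 480 = 2400
    Σ(broken) = 5652 kJ
  Bonds formed (products):
    C=O: 8 × 782 = 6256
    O–H: 4 × 469 = 1876
    Σ(formed) = 8132 kJ
  ΔH_I = 5652 − 8132 = −2480 kJ
Reaction II:
  Bonds broken (reactants):
    C–C: 3 × 351 = 1053
    C–H: 10 × 398 = 3980
    Σ(broken) = 5033 kJ
  Bonds formed (products):
    C–H: 8 × 398 = 3184
    C=C: 2 × 602 = 1204
    H–H: 1 × 449 = 449
    Σ(formed) = 4837 kJ
  ΔH_II = 5033 − 4837 = +196 kJ
ΔH_I − ΔH_II = −2676 kJ, so reaction I has the more negative ΔH; |ΔH_I − ΔH_II| = 2676 kJ.

Reaction I, by 2676 kJ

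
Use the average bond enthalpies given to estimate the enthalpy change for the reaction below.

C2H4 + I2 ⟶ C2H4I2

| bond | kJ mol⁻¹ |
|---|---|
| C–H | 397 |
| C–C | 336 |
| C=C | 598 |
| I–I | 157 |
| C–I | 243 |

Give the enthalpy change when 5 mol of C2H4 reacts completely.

ΔH = −335 kJ

Bonds broken (reactants):
  C–H: 4 × 397 = 1588
  C=C: 1 × 598 = 598
  I–I: 1 × 157 = 157
  Σ(broken) = 2343 kJ
Bonds formed (products):
  C–C: 1 × 336 = 336
  C–H: 4 × 397 = 1588
  C–I: 2 × 243 = 486
  Σ(formed) = 2410 kJ
ΔH = Σ(broken) − Σ(formed) = 2343 − 2410 = −67 kJ
For 5× the reaction as written: 5 × (−67) = −335 kJ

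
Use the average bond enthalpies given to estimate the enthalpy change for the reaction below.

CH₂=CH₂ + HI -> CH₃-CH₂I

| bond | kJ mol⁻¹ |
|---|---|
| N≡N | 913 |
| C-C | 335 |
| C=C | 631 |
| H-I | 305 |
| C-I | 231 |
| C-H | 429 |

Bonds broken (reactants):
  C-H: 4 × 429 = 1716
  C=C: 1 × 631 = 631
  H-I: 1 × 305 = 305
  Σ(broken) = 2652 kJ
Bonds formed (products):
  C-C: 1 × 335 = 335
  C-H: 5 × 429 = 2145
  C-I: 1 × 231 = 231
  Σ(formed) = 2711 kJ
ΔH = Σ(broken) − Σ(formed) = 2652 − 2711 = −59 kJ

ΔH ≈ −59 kJ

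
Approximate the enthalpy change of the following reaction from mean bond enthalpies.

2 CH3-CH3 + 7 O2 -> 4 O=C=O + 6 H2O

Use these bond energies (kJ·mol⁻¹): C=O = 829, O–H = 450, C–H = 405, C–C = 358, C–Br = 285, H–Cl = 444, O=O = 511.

Bonds broken (reactants):
  C–C: 2 × 358 = 716
  C–H: 12 × 405 = 4860
  O=O: 7 × 511 = 3577
  Σ(broken) = 9153 kJ
Bonds formed (products):
  C=O: 8 × 829 = 6632
  O–H: 12 × 450 = 5400
  Σ(formed) = 12032 kJ
ΔH = Σ(broken) − Σ(formed) = 9153 − 12032 = −2879 kJ

ΔH ≈ −2879 kJ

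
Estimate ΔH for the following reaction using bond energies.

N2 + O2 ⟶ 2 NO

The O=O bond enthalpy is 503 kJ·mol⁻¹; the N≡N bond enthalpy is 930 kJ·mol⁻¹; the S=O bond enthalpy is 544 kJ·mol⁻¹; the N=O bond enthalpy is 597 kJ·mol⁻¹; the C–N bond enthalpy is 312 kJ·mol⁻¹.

ΔH ≈ +239 kJ

Bonds broken (reactants):
  N≡N: 1 × 930 = 930
  O=O: 1 × 503 = 503
  Σ(broken) = 1433 kJ
Bonds formed (products):
  N=O: 2 × 597 = 1194
  Σ(formed) = 1194 kJ
ΔH = Σ(broken) − Σ(formed) = 1433 − 1194 = +239 kJ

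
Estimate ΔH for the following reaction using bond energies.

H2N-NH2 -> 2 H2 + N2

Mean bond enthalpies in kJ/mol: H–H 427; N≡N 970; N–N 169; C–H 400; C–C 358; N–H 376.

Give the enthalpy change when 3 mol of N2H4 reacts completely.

ΔH = −453 kJ

Bonds broken (reactants):
  N–H: 4 × 376 = 1504
  N–N: 1 × 169 = 169
  Σ(broken) = 1673 kJ
Bonds formed (products):
  H–H: 2 × 427 = 854
  N≡N: 1 × 970 = 970
  Σ(formed) = 1824 kJ
ΔH = Σ(broken) − Σ(formed) = 1673 − 1824 = −151 kJ
For 3× the reaction as written: 3 × (−151) = −453 kJ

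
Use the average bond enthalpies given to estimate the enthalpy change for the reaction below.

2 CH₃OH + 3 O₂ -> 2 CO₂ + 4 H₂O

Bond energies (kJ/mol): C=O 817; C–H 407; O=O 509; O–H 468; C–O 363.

ΔH ≈ −1381 kJ

Bonds broken (reactants):
  C–H: 6 × 407 = 2442
  C–O: 2 × 363 = 726
  O–H: 2 × 468 = 936
  O=O: 3 × 509 = 1527
  Σ(broken) = 5631 kJ
Bonds formed (products):
  C=O: 4 × 817 = 3268
  O–H: 8 × 468 = 3744
  Σ(formed) = 7012 kJ
ΔH = Σ(broken) − Σ(formed) = 5631 − 7012 = −1381 kJ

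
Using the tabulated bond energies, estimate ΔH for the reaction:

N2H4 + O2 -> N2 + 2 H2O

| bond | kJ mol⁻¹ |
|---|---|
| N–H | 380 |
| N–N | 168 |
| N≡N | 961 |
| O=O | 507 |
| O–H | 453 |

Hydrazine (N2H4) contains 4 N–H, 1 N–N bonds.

Bonds broken (reactants):
  N–H: 4 × 380 = 1520
  N–N: 1 × 168 = 168
  O=O: 1 × 507 = 507
  Σ(broken) = 2195 kJ
Bonds formed (products):
  N≡N: 1 × 961 = 961
  O–H: 4 × 453 = 1812
  Σ(formed) = 2773 kJ
ΔH = Σ(broken) − Σ(formed) = 2195 − 2773 = −578 kJ

ΔH ≈ −578 kJ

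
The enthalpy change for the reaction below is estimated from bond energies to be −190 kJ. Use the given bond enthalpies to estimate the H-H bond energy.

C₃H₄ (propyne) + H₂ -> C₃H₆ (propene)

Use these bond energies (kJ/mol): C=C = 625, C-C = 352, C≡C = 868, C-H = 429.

Let D be the H-H bond energy.
Σ(broken) = 1×868 + 1×352 + 4×429 + 1×D = 2936 + D
Σ(formed) = 1×352 + 6×429 + 1×625 = 3551
ΔH = Σ(broken) − Σ(formed) = (2936 + D) − (3551) = −615 + D
Setting this equal to −190 kJ gives D = 425 kJ/mol.

D(H-H) ≈ 425 kJ/mol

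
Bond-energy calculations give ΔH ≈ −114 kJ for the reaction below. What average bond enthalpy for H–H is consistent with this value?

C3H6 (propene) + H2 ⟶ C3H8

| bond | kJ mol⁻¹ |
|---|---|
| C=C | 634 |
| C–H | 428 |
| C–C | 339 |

D(H–H) ≈ 447 kJ/mol

Let D be the H–H bond energy.
Σ(broken) = 1×339 + 6×428 + 1×634 + 1×D = 3541 + D
Σ(formed) = 2×339 + 8×428 = 4102
ΔH = Σ(broken) − Σ(formed) = (3541 + D) − (4102) = −561 + D
Setting this equal to −114 kJ gives D = 447 kJ/mol.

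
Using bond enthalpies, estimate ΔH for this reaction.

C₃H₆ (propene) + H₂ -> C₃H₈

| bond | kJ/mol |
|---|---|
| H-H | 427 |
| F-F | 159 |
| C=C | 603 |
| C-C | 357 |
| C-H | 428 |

ΔH ≈ −183 kJ

Bonds broken (reactants):
  C-C: 1 × 357 = 357
  C-H: 6 × 428 = 2568
  C=C: 1 × 603 = 603
  H-H: 1 × 427 = 427
  Σ(broken) = 3955 kJ
Bonds formed (products):
  C-C: 2 × 357 = 714
  C-H: 8 × 428 = 3424
  Σ(formed) = 4138 kJ
ΔH = Σ(broken) − Σ(formed) = 3955 − 4138 = −183 kJ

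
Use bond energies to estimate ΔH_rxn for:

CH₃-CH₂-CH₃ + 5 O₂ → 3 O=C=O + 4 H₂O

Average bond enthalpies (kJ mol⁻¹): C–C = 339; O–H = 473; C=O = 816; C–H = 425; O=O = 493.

ΔH ≈ −2137 kJ

Bonds broken (reactants):
  C–C: 2 × 339 = 678
  C–H: 8 × 425 = 3400
  O=O: 5 × 493 = 2465
  Σ(broken) = 6543 kJ
Bonds formed (products):
  C=O: 6 × 816 = 4896
  O–H: 8 × 473 = 3784
  Σ(formed) = 8680 kJ
ΔH = Σ(broken) − Σ(formed) = 6543 − 8680 = −2137 kJ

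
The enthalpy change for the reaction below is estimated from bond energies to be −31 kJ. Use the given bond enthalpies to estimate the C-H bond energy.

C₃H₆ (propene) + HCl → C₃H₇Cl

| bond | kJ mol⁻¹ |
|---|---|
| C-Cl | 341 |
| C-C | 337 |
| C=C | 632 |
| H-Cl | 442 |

D(C-H) ≈ 427 kJ/mol

Let D be the C-H bond energy.
Σ(broken) = 1×337 + 6×D + 1×632 + 1×442 = 1411 + 6D
Σ(formed) = 2×337 + 1×341 + 7×D = 1015 + 7D
ΔH = Σ(broken) − Σ(formed) = (1411 + 6D) − (1015 + 7D) = +396 − D
Setting this equal to −31 kJ gives D = 427 kJ/mol.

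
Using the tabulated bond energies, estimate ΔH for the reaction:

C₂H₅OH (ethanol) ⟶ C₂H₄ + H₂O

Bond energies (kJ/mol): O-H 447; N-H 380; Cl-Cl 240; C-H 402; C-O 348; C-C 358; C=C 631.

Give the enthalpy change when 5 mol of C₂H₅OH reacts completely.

Bonds broken (reactants):
  C-C: 1 × 358 = 358
  C-H: 5 × 402 = 2010
  C-O: 1 × 348 = 348
  O-H: 1 × 447 = 447
  Σ(broken) = 3163 kJ
Bonds formed (products):
  C-H: 4 × 402 = 1608
  C=C: 1 × 631 = 631
  O-H: 2 × 447 = 894
  Σ(formed) = 3133 kJ
ΔH = Σ(broken) − Σ(formed) = 3163 − 3133 = +30 kJ
For 5× the reaction as written: 5 × (+30) = +150 kJ

ΔH = +150 kJ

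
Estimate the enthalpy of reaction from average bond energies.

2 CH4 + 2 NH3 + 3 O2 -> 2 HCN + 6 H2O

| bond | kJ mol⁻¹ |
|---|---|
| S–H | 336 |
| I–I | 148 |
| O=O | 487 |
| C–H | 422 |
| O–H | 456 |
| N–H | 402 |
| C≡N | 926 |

Bonds broken (reactants):
  C–H: 8 × 422 = 3376
  N–H: 6 × 402 = 2412
  O=O: 3 × 487 = 1461
  Σ(broken) = 7249 kJ
Bonds formed (products):
  C≡N: 2 × 926 = 1852
  C–H: 2 × 422 = 844
  O–H: 12 × 456 = 5472
  Σ(formed) = 8168 kJ
ΔH = Σ(broken) − Σ(formed) = 7249 − 8168 = −919 kJ

ΔH ≈ −919 kJ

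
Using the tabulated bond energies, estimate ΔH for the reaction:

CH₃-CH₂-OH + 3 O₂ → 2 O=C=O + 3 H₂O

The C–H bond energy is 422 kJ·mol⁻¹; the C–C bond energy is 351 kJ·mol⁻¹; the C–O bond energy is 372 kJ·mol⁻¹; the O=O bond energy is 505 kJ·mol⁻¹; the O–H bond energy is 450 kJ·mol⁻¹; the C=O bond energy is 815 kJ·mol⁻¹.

Bonds broken (reactants):
  C–C: 1 × 351 = 351
  C–H: 5 × 422 = 2110
  C–O: 1 × 372 = 372
  O–H: 1 × 450 = 450
  O=O: 3 × 505 = 1515
  Σ(broken) = 4798 kJ
Bonds formed (products):
  C=O: 4 × 815 = 3260
  O–H: 6 × 450 = 2700
  Σ(formed) = 5960 kJ
ΔH = Σ(broken) − Σ(formed) = 4798 − 5960 = −1162 kJ

ΔH ≈ −1162 kJ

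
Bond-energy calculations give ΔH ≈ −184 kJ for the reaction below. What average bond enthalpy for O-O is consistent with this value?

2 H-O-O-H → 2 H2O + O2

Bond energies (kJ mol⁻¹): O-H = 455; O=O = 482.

D(O-O) ≈ 149 kJ/mol

Let D be the O-O bond energy.
Σ(broken) = 4×455 + 2×D = 1820 + 2D
Σ(formed) = 4×455 + 1×482 = 2302
ΔH = Σ(broken) − Σ(formed) = (1820 + 2D) − (2302) = −482 + 2D
Setting this equal to −184 kJ gives 2D = 298, so D = 149 kJ/mol.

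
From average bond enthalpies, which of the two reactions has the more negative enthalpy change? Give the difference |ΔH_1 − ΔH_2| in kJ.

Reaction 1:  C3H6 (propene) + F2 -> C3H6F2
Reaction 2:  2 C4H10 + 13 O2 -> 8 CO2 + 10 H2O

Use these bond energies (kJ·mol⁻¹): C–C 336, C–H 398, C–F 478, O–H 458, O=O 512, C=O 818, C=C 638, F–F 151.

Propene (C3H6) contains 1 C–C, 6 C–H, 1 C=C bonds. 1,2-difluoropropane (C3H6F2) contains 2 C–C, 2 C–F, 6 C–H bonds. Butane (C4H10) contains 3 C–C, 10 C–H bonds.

Reaction 2, by 5113 kJ

Reaction 1:
  Bonds broken (reactants):
    C–C: 1 × 336 = 336
    C–H: 6 × 398 = 2388
    C=C: 1 × 638 = 638
    F–F: 1 × 151 = 151
    Σ(broken) = 3513 kJ
  Bonds formed (products):
    C–C: 2 × 336 = 672
    C–F: 2 × 478 = 956
    C–H: 6 × 398 = 2388
    Σ(formed) = 4016 kJ
  ΔH_1 = 3513 − 4016 = −503 kJ
Reaction 2:
  Bonds broken (reactants):
    C–C: 6 × 336 = 2016
    C–H: 20 × 398 = 7960
    O=O: 13 × 512 = 6656
    Σ(broken) = 16632 kJ
  Bonds formed (products):
    C=O: 16 × 818 = 13088
    O–H: 20 × 458 = 9160
    Σ(formed) = 22248 kJ
  ΔH_2 = 16632 − 22248 = −5616 kJ
ΔH_1 − ΔH_2 = +5113 kJ, so reaction 2 has the more negative ΔH; |ΔH_1 − ΔH_2| = 5113 kJ.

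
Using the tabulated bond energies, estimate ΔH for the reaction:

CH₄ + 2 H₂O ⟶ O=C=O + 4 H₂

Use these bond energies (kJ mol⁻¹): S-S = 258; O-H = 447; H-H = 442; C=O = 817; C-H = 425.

ΔH ≈ +86 kJ

Bonds broken (reactants):
  C-H: 4 × 425 = 1700
  O-H: 4 × 447 = 1788
  Σ(broken) = 3488 kJ
Bonds formed (products):
  C=O: 2 × 817 = 1634
  H-H: 4 × 442 = 1768
  Σ(formed) = 3402 kJ
ΔH = Σ(broken) − Σ(formed) = 3488 − 3402 = +86 kJ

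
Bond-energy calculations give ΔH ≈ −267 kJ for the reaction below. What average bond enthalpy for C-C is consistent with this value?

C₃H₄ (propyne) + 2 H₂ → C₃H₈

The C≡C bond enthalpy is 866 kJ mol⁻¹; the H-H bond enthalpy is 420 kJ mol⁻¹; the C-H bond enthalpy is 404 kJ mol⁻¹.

D(C-C) ≈ 357 kJ/mol

Let D be the C-C bond energy.
Σ(broken) = 1×866 + 1×D + 4×404 + 2×420 = 3322 + D
Σ(formed) = 2×D + 8×404 = 3232 + 2D
ΔH = Σ(broken) − Σ(formed) = (3322 + D) − (3232 + 2D) = +90 − D
Setting this equal to −267 kJ gives D = 357 kJ/mol.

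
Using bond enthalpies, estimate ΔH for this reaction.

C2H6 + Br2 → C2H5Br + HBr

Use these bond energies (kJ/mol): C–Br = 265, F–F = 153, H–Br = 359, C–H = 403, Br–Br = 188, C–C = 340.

Bonds broken (reactants):
  Br–Br: 1 × 188 = 188
  C–C: 1 × 340 = 340
  C–H: 6 × 403 = 2418
  Σ(broken) = 2946 kJ
Bonds formed (products):
  C–Br: 1 × 265 = 265
  C–C: 1 × 340 = 340
  C–H: 5 × 403 = 2015
  H–Br: 1 × 359 = 359
  Σ(formed) = 2979 kJ
ΔH = Σ(broken) − Σ(formed) = 2946 − 2979 = −33 kJ

ΔH ≈ −33 kJ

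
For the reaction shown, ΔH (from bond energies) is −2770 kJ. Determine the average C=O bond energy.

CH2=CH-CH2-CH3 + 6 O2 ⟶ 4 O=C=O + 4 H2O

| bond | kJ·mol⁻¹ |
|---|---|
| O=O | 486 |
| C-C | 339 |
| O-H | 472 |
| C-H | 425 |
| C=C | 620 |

Let D be the C=O bond energy.
Σ(broken) = 2×339 + 8×425 + 1×620 + 6×486 = 7614
Σ(formed) = 8×D + 8×472 = 3776 + 8D
ΔH = Σ(broken) − Σ(formed) = (7614) − (3776 + 8D) = +3838 − 8D
Setting this equal to −2770 kJ gives 8D = 6608, so D = 826 kJ/mol.

D(C=O) ≈ 826 kJ/mol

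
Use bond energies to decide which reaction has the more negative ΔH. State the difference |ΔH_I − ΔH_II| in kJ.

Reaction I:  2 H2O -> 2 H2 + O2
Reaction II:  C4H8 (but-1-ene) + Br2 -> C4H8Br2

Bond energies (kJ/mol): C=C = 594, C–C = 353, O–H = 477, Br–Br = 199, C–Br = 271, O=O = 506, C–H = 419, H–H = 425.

Reaction II, by 654 kJ

Reaction I:
  Bonds broken (reactants):
    O–H: 4 × 477 = 1908
    Σ(broken) = 1908 kJ
  Bonds formed (products):
    H–H: 2 × 425 = 850
    O=O: 1 × 506 = 506
    Σ(formed) = 1356 kJ
  ΔH_I = 1908 − 1356 = +552 kJ
Reaction II:
  Bonds broken (reactants):
    Br–Br: 1 × 199 = 199
    C–C: 2 × 353 = 706
    C–H: 8 × 419 = 3352
    C=C: 1 × 594 = 594
    Σ(broken) = 4851 kJ
  Bonds formed (products):
    C–Br: 2 × 271 = 542
    C–C: 3 × 353 = 1059
    C–H: 8 × 419 = 3352
    Σ(formed) = 4953 kJ
  ΔH_II = 4851 − 4953 = −102 kJ
ΔH_I − ΔH_II = +654 kJ, so reaction II has the more negative ΔH; |ΔH_I − ΔH_II| = 654 kJ.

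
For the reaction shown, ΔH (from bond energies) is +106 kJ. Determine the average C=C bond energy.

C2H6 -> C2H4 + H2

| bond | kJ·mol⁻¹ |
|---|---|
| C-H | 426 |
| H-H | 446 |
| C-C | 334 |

D(C=C) ≈ 634 kJ/mol

Let D be the C=C bond energy.
Σ(broken) = 1×334 + 6×426 = 2890
Σ(formed) = 4×426 + 1×D + 1×446 = 2150 + D
ΔH = Σ(broken) − Σ(formed) = (2890) − (2150 + D) = +740 − D
Setting this equal to +106 kJ gives D = 634 kJ/mol.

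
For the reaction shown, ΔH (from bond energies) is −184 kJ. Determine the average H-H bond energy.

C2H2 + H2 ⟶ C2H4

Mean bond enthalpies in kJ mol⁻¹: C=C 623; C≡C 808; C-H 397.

Let D be the H-H bond energy.
Σ(broken) = 1×808 + 2×397 + 1×D = 1602 + D
Σ(formed) = 4×397 + 1×623 = 2211
ΔH = Σ(broken) − Σ(formed) = (1602 + D) − (2211) = −609 + D
Setting this equal to −184 kJ gives D = 425 kJ/mol.

D(H-H) ≈ 425 kJ/mol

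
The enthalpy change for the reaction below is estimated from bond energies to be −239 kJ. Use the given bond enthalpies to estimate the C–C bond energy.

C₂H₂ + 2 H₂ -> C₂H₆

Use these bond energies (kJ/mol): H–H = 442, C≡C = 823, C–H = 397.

D(C–C) ≈ 358 kJ/mol

Let D be the C–C bond energy.
Σ(broken) = 1×823 + 2×397 + 2×442 = 2501
Σ(formed) = 1×D + 6×397 = 2382 + D
ΔH = Σ(broken) − Σ(formed) = (2501) − (2382 + D) = +119 − D
Setting this equal to −239 kJ gives D = 358 kJ/mol.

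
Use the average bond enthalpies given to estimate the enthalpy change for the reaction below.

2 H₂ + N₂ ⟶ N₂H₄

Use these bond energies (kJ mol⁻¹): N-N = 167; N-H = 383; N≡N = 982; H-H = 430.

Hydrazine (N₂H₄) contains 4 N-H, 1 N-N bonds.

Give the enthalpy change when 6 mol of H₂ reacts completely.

ΔH = +429 kJ

Bonds broken (reactants):
  H-H: 2 × 430 = 860
  N≡N: 1 × 982 = 982
  Σ(broken) = 1842 kJ
Bonds formed (products):
  N-H: 4 × 383 = 1532
  N-N: 1 × 167 = 167
  Σ(formed) = 1699 kJ
ΔH = Σ(broken) − Σ(formed) = 1842 − 1699 = +143 kJ
For 3× the reaction as written: 3 × (+143) = +429 kJ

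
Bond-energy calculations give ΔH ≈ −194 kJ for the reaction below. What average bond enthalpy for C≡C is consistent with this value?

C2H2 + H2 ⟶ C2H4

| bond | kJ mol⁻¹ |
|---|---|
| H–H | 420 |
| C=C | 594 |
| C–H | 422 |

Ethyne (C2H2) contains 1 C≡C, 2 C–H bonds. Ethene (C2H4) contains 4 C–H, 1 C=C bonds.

D(C≡C) ≈ 824 kJ/mol

Let D be the C≡C bond energy.
Σ(broken) = 1×D + 2×422 + 1×420 = 1264 + D
Σ(formed) = 4×422 + 1×594 = 2282
ΔH = Σ(broken) − Σ(formed) = (1264 + D) − (2282) = −1018 + D
Setting this equal to −194 kJ gives D = 824 kJ/mol.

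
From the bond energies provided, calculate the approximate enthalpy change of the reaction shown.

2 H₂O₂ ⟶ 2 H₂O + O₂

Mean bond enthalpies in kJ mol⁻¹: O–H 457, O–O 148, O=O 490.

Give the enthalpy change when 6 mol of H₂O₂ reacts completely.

Bonds broken (reactants):
  O–H: 4 × 457 = 1828
  O–O: 2 × 148 = 296
  Σ(broken) = 2124 kJ
Bonds formed (products):
  O–H: 4 × 457 = 1828
  O=O: 1 × 490 = 490
  Σ(formed) = 2318 kJ
ΔH = Σ(broken) − Σ(formed) = 2124 − 2318 = −194 kJ
For 3× the reaction as written: 3 × (−194) = −582 kJ

ΔH = −582 kJ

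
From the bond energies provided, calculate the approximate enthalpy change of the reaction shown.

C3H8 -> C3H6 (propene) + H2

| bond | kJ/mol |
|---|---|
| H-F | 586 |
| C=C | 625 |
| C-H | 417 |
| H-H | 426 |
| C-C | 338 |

ΔH ≈ +121 kJ

Bonds broken (reactants):
  C-C: 2 × 338 = 676
  C-H: 8 × 417 = 3336
  Σ(broken) = 4012 kJ
Bonds formed (products):
  C-C: 1 × 338 = 338
  C-H: 6 × 417 = 2502
  C=C: 1 × 625 = 625
  H-H: 1 × 426 = 426
  Σ(formed) = 3891 kJ
ΔH = Σ(broken) − Σ(formed) = 4012 − 3891 = +121 kJ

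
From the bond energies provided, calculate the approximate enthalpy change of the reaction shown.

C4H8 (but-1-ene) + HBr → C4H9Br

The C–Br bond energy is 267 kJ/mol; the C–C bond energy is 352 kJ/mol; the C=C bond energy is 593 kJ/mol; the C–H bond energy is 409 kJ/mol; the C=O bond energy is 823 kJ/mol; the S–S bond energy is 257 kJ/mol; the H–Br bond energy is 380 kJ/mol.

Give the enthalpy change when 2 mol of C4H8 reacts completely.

ΔH = −110 kJ

Bonds broken (reactants):
  C–C: 2 × 352 = 704
  C–H: 8 × 409 = 3272
  C=C: 1 × 593 = 593
  H–Br: 1 × 380 = 380
  Σ(broken) = 4949 kJ
Bonds formed (products):
  C–Br: 1 × 267 = 267
  C–C: 3 × 352 = 1056
  C–H: 9 × 409 = 3681
  Σ(formed) = 5004 kJ
ΔH = Σ(broken) − Σ(formed) = 4949 − 5004 = −55 kJ
For 2× the reaction as written: 2 × (−55) = −110 kJ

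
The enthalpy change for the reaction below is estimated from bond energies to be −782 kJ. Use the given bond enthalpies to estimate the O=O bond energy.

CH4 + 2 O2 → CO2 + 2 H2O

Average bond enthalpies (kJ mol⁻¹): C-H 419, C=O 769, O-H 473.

Let D be the O=O bond energy.
Σ(broken) = 4×419 + 2×D = 1676 + 2D
Σ(formed) = 2×769 + 4×473 = 3430
ΔH = Σ(broken) − Σ(formed) = (1676 + 2D) − (3430) = −1754 + 2D
Setting this equal to −782 kJ gives 2D = 972, so D = 486 kJ/mol.

D(O=O) ≈ 486 kJ/mol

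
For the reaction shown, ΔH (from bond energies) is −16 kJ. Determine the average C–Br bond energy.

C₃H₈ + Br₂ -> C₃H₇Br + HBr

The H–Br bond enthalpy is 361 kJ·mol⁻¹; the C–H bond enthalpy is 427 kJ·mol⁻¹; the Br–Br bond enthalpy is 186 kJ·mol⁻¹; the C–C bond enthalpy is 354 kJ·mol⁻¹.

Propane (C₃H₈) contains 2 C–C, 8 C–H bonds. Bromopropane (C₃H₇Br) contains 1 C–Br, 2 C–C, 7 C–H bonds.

Let D be the C–Br bond energy.
Σ(broken) = 1×186 + 2×354 + 8×427 = 4310
Σ(formed) = 1×D + 2×354 + 7×427 + 1×361 = 4058 + D
ΔH = Σ(broken) − Σ(formed) = (4310) − (4058 + D) = +252 − D
Setting this equal to −16 kJ gives D = 268 kJ/mol.

D(C–Br) ≈ 268 kJ/mol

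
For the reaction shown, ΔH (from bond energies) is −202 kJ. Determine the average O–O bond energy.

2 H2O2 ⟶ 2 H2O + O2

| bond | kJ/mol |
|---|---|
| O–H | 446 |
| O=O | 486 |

D(O–O) ≈ 142 kJ/mol

Let D be the O–O bond energy.
Σ(broken) = 4×446 + 2×D = 1784 + 2D
Σ(formed) = 4×446 + 1×486 = 2270
ΔH = Σ(broken) − Σ(formed) = (1784 + 2D) − (2270) = −486 + 2D
Setting this equal to −202 kJ gives 2D = 284, so D = 142 kJ/mol.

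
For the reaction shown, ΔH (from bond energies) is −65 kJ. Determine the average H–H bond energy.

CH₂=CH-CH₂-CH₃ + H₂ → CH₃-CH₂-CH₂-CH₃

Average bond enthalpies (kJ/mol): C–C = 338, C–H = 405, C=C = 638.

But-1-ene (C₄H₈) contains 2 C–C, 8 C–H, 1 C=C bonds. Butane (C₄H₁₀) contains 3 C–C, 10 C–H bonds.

Let D be the H–H bond energy.
Σ(broken) = 2×338 + 8×405 + 1×638 + 1×D = 4554 + D
Σ(formed) = 3×338 + 10×405 = 5064
ΔH = Σ(broken) − Σ(formed) = (4554 + D) − (5064) = −510 + D
Setting this equal to −65 kJ gives D = 445 kJ/mol.

D(H–H) ≈ 445 kJ/mol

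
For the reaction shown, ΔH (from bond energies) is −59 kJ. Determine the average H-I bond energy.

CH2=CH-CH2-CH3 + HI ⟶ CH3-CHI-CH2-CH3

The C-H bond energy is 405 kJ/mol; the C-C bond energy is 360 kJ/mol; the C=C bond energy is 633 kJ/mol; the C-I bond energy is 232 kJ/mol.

Let D be the H-I bond energy.
Σ(broken) = 2×360 + 8×405 + 1×633 + 1×D = 4593 + D
Σ(formed) = 3×360 + 9×405 + 1×232 = 4957
ΔH = Σ(broken) − Σ(formed) = (4593 + D) − (4957) = −364 + D
Setting this equal to −59 kJ gives D = 305 kJ/mol.

D(H-I) ≈ 305 kJ/mol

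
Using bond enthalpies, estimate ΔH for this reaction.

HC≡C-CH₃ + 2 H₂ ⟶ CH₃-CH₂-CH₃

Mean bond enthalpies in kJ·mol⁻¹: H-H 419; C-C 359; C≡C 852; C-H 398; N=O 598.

ΔH ≈ −261 kJ

Bonds broken (reactants):
  C≡C: 1 × 852 = 852
  C-C: 1 × 359 = 359
  C-H: 4 × 398 = 1592
  H-H: 2 × 419 = 838
  Σ(broken) = 3641 kJ
Bonds formed (products):
  C-C: 2 × 359 = 718
  C-H: 8 × 398 = 3184
  Σ(formed) = 3902 kJ
ΔH = Σ(broken) − Σ(formed) = 3641 − 3902 = −261 kJ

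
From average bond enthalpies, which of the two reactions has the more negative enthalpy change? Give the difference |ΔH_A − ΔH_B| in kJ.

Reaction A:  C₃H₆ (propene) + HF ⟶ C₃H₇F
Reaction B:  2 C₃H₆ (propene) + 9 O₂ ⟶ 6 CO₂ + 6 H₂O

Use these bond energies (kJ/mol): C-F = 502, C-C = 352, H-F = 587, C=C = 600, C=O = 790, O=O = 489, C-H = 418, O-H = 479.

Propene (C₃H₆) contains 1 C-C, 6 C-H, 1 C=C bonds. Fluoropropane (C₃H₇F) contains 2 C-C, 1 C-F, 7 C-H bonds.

Reaction B, by 3822 kJ

Reaction A:
  Bonds broken (reactants):
    C-C: 1 × 352 = 352
    C-H: 6 × 418 = 2508
    C=C: 1 × 600 = 600
    H-F: 1 × 587 = 587
    Σ(broken) = 4047 kJ
  Bonds formed (products):
    C-C: 2 × 352 = 704
    C-F: 1 × 502 = 502
    C-H: 7 × 418 = 2926
    Σ(formed) = 4132 kJ
  ΔH_A = 4047 − 4132 = −85 kJ
Reaction B:
  Bonds broken (reactants):
    C-C: 2 × 352 = 704
    C-H: 12 × 418 = 5016
    C=C: 2 × 600 = 1200
    O=O: 9 × 489 = 4401
    Σ(broken) = 11321 kJ
  Bonds formed (products):
    C=O: 12 × 790 = 9480
    O-H: 12 × 479 = 5748
    Σ(formed) = 15228 kJ
  ΔH_B = 11321 − 15228 = −3907 kJ
ΔH_A − ΔH_B = +3822 kJ, so reaction B has the more negative ΔH; |ΔH_A − ΔH_B| = 3822 kJ.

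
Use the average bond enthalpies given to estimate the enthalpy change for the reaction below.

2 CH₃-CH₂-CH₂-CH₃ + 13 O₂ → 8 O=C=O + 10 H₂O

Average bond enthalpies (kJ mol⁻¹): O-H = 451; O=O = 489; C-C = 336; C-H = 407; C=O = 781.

Bonds broken (reactants):
  C-C: 6 × 336 = 2016
  C-H: 20 × 407 = 8140
  O=O: 13 × 489 = 6357
  Σ(broken) = 16513 kJ
Bonds formed (products):
  C=O: 16 × 781 = 12496
  O-H: 20 × 451 = 9020
  Σ(formed) = 21516 kJ
ΔH = Σ(broken) − Σ(formed) = 16513 − 21516 = −5003 kJ

ΔH ≈ −5003 kJ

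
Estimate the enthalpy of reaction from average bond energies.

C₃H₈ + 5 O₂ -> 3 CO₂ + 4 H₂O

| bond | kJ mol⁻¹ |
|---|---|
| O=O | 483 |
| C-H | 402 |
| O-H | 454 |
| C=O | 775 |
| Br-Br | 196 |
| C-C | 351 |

Bonds broken (reactants):
  C-C: 2 × 351 = 702
  C-H: 8 × 402 = 3216
  O=O: 5 × 483 = 2415
  Σ(broken) = 6333 kJ
Bonds formed (products):
  C=O: 6 × 775 = 4650
  O-H: 8 × 454 = 3632
  Σ(formed) = 8282 kJ
ΔH = Σ(broken) − Σ(formed) = 6333 − 8282 = −1949 kJ

ΔH ≈ −1949 kJ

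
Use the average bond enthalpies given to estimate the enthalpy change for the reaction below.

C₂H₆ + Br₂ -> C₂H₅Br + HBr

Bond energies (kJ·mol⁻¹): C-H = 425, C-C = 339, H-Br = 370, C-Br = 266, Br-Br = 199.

ΔH ≈ −12 kJ

Bonds broken (reactants):
  Br-Br: 1 × 199 = 199
  C-C: 1 × 339 = 339
  C-H: 6 × 425 = 2550
  Σ(broken) = 3088 kJ
Bonds formed (products):
  C-Br: 1 × 266 = 266
  C-C: 1 × 339 = 339
  C-H: 5 × 425 = 2125
  H-Br: 1 × 370 = 370
  Σ(formed) = 3100 kJ
ΔH = Σ(broken) − Σ(formed) = 3088 − 3100 = −12 kJ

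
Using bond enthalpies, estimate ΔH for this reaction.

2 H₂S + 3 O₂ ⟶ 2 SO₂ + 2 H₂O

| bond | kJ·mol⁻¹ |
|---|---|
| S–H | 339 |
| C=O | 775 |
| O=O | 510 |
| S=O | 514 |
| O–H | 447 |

ΔH ≈ −958 kJ

Bonds broken (reactants):
  O=O: 3 × 510 = 1530
  S–H: 4 × 339 = 1356
  Σ(broken) = 2886 kJ
Bonds formed (products):
  O–H: 4 × 447 = 1788
  S=O: 4 × 514 = 2056
  Σ(formed) = 3844 kJ
ΔH = Σ(broken) − Σ(formed) = 2886 − 3844 = −958 kJ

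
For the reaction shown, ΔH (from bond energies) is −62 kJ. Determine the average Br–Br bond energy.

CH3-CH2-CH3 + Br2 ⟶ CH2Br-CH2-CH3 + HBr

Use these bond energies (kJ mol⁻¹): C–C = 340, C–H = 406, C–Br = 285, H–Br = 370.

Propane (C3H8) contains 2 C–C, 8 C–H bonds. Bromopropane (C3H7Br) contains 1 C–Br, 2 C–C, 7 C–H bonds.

Let D be the Br–Br bond energy.
Σ(broken) = 1×D + 2×340 + 8×406 = 3928 + D
Σ(formed) = 1×285 + 2×340 + 7×406 + 1×370 = 4177
ΔH = Σ(broken) − Σ(formed) = (3928 + D) − (4177) = −249 + D
Setting this equal to −62 kJ gives D = 187 kJ/mol.

D(Br–Br) ≈ 187 kJ/mol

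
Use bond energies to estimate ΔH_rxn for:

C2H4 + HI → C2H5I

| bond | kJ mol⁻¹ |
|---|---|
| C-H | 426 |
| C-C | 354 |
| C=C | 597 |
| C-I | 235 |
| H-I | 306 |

Bonds broken (reactants):
  C-H: 4 × 426 = 1704
  C=C: 1 × 597 = 597
  H-I: 1 × 306 = 306
  Σ(broken) = 2607 kJ
Bonds formed (products):
  C-C: 1 × 354 = 354
  C-H: 5 × 426 = 2130
  C-I: 1 × 235 = 235
  Σ(formed) = 2719 kJ
ΔH = Σ(broken) − Σ(formed) = 2607 − 2719 = −112 kJ

ΔH ≈ −112 kJ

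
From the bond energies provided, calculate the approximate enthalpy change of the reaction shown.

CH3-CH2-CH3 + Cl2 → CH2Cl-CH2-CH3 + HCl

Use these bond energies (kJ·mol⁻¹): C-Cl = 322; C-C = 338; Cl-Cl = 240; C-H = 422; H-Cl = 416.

Bonds broken (reactants):
  C-C: 2 × 338 = 676
  C-H: 8 × 422 = 3376
  Cl-Cl: 1 × 240 = 240
  Σ(broken) = 4292 kJ
Bonds formed (products):
  C-C: 2 × 338 = 676
  C-Cl: 1 × 322 = 322
  C-H: 7 × 422 = 2954
  H-Cl: 1 × 416 = 416
  Σ(formed) = 4368 kJ
ΔH = Σ(broken) − Σ(formed) = 4292 − 4368 = −76 kJ

ΔH ≈ −76 kJ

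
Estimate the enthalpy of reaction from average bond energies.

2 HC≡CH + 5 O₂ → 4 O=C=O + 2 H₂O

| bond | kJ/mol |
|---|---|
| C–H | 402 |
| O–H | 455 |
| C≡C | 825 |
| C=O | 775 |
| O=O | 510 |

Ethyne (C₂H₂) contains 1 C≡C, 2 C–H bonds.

Bonds broken (reactants):
  C≡C: 2 × 825 = 1650
  C–H: 4 × 402 = 1608
  O=O: 5 × 510 = 2550
  Σ(broken) = 5808 kJ
Bonds formed (products):
  C=O: 8 × 775 = 6200
  O–H: 4 × 455 = 1820
  Σ(formed) = 8020 kJ
ΔH = Σ(broken) − Σ(formed) = 5808 − 8020 = −2212 kJ

ΔH ≈ −2212 kJ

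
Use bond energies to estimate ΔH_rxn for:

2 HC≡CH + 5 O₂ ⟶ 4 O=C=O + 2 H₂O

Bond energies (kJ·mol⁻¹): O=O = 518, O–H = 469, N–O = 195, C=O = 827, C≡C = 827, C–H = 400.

Bonds broken (reactants):
  C≡C: 2 × 827 = 1654
  C–H: 4 × 400 = 1600
  O=O: 5 × 518 = 2590
  Σ(broken) = 5844 kJ
Bonds formed (products):
  C=O: 8 × 827 = 6616
  O–H: 4 × 469 = 1876
  Σ(formed) = 8492 kJ
ΔH = Σ(broken) − Σ(formed) = 5844 − 8492 = −2648 kJ

ΔH ≈ −2648 kJ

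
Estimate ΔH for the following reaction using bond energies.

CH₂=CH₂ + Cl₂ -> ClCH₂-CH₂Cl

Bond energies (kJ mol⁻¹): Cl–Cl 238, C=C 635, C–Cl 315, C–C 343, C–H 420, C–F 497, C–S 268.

Bonds broken (reactants):
  C–H: 4 × 420 = 1680
  C=C: 1 × 635 = 635
  Cl–Cl: 1 × 238 = 238
  Σ(broken) = 2553 kJ
Bonds formed (products):
  C–C: 1 × 343 = 343
  C–Cl: 2 × 315 = 630
  C–H: 4 × 420 = 1680
  Σ(formed) = 2653 kJ
ΔH = Σ(broken) − Σ(formed) = 2553 − 2653 = −100 kJ

ΔH ≈ −100 kJ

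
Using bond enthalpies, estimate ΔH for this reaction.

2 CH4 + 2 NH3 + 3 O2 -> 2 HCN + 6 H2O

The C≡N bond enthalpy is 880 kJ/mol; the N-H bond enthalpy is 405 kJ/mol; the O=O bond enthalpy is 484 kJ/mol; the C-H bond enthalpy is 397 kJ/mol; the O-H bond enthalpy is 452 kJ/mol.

ΔH ≈ −920 kJ

Bonds broken (reactants):
  C-H: 8 × 397 = 3176
  N-H: 6 × 405 = 2430
  O=O: 3 × 484 = 1452
  Σ(broken) = 7058 kJ
Bonds formed (products):
  C≡N: 2 × 880 = 1760
  C-H: 2 × 397 = 794
  O-H: 12 × 452 = 5424
  Σ(formed) = 7978 kJ
ΔH = Σ(broken) − Σ(formed) = 7058 − 7978 = −920 kJ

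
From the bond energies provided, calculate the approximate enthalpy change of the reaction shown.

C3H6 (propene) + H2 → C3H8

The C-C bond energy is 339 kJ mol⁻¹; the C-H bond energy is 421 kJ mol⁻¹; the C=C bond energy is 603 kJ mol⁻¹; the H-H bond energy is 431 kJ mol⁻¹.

Bonds broken (reactants):
  C-C: 1 × 339 = 339
  C-H: 6 × 421 = 2526
  C=C: 1 × 603 = 603
  H-H: 1 × 431 = 431
  Σ(broken) = 3899 kJ
Bonds formed (products):
  C-C: 2 × 339 = 678
  C-H: 8 × 421 = 3368
  Σ(formed) = 4046 kJ
ΔH = Σ(broken) − Σ(formed) = 3899 − 4046 = −147 kJ

ΔH ≈ −147 kJ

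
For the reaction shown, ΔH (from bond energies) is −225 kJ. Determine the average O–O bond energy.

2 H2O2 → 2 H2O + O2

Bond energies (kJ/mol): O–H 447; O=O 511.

Let D be the O–O bond energy.
Σ(broken) = 4×447 + 2×D = 1788 + 2D
Σ(formed) = 4×447 + 1×511 = 2299
ΔH = Σ(broken) − Σ(formed) = (1788 + 2D) − (2299) = −511 + 2D
Setting this equal to −225 kJ gives 2D = 286, so D = 143 kJ/mol.

D(O–O) ≈ 143 kJ/mol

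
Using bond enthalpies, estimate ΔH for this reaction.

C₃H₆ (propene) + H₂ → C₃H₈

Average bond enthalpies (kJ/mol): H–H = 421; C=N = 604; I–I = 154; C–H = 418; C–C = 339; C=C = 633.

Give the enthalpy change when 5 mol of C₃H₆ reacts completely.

Bonds broken (reactants):
  C–C: 1 × 339 = 339
  C–H: 6 × 418 = 2508
  C=C: 1 × 633 = 633
  H–H: 1 × 421 = 421
  Σ(broken) = 3901 kJ
Bonds formed (products):
  C–C: 2 × 339 = 678
  C–H: 8 × 418 = 3344
  Σ(formed) = 4022 kJ
ΔH = Σ(broken) − Σ(formed) = 3901 − 4022 = −121 kJ
For 5× the reaction as written: 5 × (−121) = −605 kJ

ΔH = −605 kJ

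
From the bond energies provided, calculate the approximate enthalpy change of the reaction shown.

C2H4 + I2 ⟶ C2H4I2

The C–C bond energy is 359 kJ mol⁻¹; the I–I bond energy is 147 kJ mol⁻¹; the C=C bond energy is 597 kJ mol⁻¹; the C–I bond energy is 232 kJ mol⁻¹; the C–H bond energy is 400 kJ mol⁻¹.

Bonds broken (reactants):
  C–H: 4 × 400 = 1600
  C=C: 1 × 597 = 597
  I–I: 1 × 147 = 147
  Σ(broken) = 2344 kJ
Bonds formed (products):
  C–C: 1 × 359 = 359
  C–H: 4 × 400 = 1600
  C–I: 2 × 232 = 464
  Σ(formed) = 2423 kJ
ΔH = Σ(broken) − Σ(formed) = 2344 − 2423 = −79 kJ

ΔH ≈ −79 kJ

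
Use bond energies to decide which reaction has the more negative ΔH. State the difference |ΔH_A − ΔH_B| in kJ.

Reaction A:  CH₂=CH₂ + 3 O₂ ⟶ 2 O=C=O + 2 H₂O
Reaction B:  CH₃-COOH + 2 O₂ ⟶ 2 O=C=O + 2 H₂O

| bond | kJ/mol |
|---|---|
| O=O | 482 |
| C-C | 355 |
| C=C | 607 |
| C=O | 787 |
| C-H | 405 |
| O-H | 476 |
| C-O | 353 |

Reaction A:
  Bonds broken (reactants):
    C-H: 4 × 405 = 1620
    C=C: 1 × 607 = 607
    O=O: 3 × 482 = 1446
    Σ(broken) = 3673 kJ
  Bonds formed (products):
    C=O: 4 × 787 = 3148
    O-H: 4 × 476 = 1904
    Σ(formed) = 5052 kJ
  ΔH_A = 3673 − 5052 = −1379 kJ
Reaction B:
  Bonds broken (reactants):
    C-C: 1 × 355 = 355
    C-H: 3 × 405 = 1215
    C-O: 1 × 353 = 353
    C=O: 1 × 787 = 787
    O-H: 1 × 476 = 476
    O=O: 2 × 482 = 964
    Σ(broken) = 4150 kJ
  Bonds formed (products):
    C=O: 4 × 787 = 3148
    O-H: 4 × 476 = 1904
    Σ(formed) = 5052 kJ
  ΔH_B = 4150 − 5052 = −902 kJ
ΔH_A − ΔH_B = −477 kJ, so reaction A has the more negative ΔH; |ΔH_A − ΔH_B| = 477 kJ.

Reaction A, by 477 kJ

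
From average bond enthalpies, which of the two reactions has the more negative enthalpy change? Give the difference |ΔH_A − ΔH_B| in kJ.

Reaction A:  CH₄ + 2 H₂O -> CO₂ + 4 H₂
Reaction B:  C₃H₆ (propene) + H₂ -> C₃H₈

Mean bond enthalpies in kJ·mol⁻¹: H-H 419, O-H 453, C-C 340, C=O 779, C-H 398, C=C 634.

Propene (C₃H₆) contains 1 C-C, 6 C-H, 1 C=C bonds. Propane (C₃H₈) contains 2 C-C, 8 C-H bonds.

Reaction B, by 253 kJ

Reaction A:
  Bonds broken (reactants):
    C-H: 4 × 398 = 1592
    O-H: 4 × 453 = 1812
    Σ(broken) = 3404 kJ
  Bonds formed (products):
    C=O: 2 × 779 = 1558
    H-H: 4 × 419 = 1676
    Σ(formed) = 3234 kJ
  ΔH_A = 3404 − 3234 = +170 kJ
Reaction B:
  Bonds broken (reactants):
    C-C: 1 × 340 = 340
    C-H: 6 × 398 = 2388
    C=C: 1 × 634 = 634
    H-H: 1 × 419 = 419
    Σ(broken) = 3781 kJ
  Bonds formed (products):
    C-C: 2 × 340 = 680
    C-H: 8 × 398 = 3184
    Σ(formed) = 3864 kJ
  ΔH_B = 3781 − 3864 = −83 kJ
ΔH_A − ΔH_B = +253 kJ, so reaction B has the more negative ΔH; |ΔH_A − ΔH_B| = 253 kJ.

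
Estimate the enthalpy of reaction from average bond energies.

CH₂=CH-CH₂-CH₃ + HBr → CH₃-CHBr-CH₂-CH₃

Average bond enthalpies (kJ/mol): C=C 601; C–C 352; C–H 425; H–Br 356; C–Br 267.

ΔH ≈ −87 kJ

Bonds broken (reactants):
  C–C: 2 × 352 = 704
  C–H: 8 × 425 = 3400
  C=C: 1 × 601 = 601
  H–Br: 1 × 356 = 356
  Σ(broken) = 5061 kJ
Bonds formed (products):
  C–Br: 1 × 267 = 267
  C–C: 3 × 352 = 1056
  C–H: 9 × 425 = 3825
  Σ(formed) = 5148 kJ
ΔH = Σ(broken) − Σ(formed) = 5061 − 5148 = −87 kJ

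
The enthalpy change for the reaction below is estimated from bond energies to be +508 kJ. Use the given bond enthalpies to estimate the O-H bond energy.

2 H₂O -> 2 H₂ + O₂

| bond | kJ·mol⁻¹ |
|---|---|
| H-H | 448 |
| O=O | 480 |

Let D be the O-H bond energy.
Σ(broken) = 4×D = 4D
Σ(formed) = 2×448 + 1×480 = 1376
ΔH = Σ(broken) − Σ(formed) = (4D) − (1376) = −1376 + 4D
Setting this equal to +508 kJ gives 4D = 1884, so D = 471 kJ/mol.

D(O-H) ≈ 471 kJ/mol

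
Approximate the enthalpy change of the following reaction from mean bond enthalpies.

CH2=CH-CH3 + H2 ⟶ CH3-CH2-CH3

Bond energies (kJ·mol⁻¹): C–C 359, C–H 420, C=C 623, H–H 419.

ΔH ≈ −157 kJ

Bonds broken (reactants):
  C–C: 1 × 359 = 359
  C–H: 6 × 420 = 2520
  C=C: 1 × 623 = 623
  H–H: 1 × 419 = 419
  Σ(broken) = 3921 kJ
Bonds formed (products):
  C–C: 2 × 359 = 718
  C–H: 8 × 420 = 3360
  Σ(formed) = 4078 kJ
ΔH = Σ(broken) − Σ(formed) = 3921 − 4078 = −157 kJ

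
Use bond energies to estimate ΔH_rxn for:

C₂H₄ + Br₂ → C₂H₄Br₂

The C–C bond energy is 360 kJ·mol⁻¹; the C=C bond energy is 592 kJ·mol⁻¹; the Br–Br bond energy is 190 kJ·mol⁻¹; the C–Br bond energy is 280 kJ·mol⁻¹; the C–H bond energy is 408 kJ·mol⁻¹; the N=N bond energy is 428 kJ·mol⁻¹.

ΔH ≈ −138 kJ

Bonds broken (reactants):
  Br–Br: 1 × 190 = 190
  C–H: 4 × 408 = 1632
  C=C: 1 × 592 = 592
  Σ(broken) = 2414 kJ
Bonds formed (products):
  C–Br: 2 × 280 = 560
  C–C: 1 × 360 = 360
  C–H: 4 × 408 = 1632
  Σ(formed) = 2552 kJ
ΔH = Σ(broken) − Σ(formed) = 2414 − 2552 = −138 kJ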